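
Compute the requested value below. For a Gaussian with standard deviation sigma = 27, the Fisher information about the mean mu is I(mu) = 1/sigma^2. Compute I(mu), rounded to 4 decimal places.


The Fisher information for the mean of a normal distribution is I(mu) = 1/sigma^2.
sigma = 27, so sigma^2 = 729.
I(mu) = 1/729 = 0.0014

0.0014


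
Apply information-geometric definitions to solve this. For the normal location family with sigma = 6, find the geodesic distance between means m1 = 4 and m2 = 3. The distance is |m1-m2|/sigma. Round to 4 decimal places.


On the fixed-variance normal subfamily, geodesic distance = |m1-m2|/sigma.
|4 - 3| = 1.
sigma = 6.
d = 1/6 = 0.1667

0.1667


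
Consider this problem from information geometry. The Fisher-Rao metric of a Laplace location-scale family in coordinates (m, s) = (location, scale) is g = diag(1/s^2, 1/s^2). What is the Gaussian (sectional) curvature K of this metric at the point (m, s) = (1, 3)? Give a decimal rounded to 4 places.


The metric has the form g = (A dm^2 + B ds^2)/s^2 with A = 1, B = 1.
Substitute u = sqrt(A/B)*m: g = B*(du^2 + ds^2)/s^2, i.e. B times the
Poincare upper half-plane metric, which has constant Gaussian curvature -1.
Scaling a 2D metric by a constant c divides the Gaussian curvature by c,
so K = -1/B = -1/(1) = -1.0000 everywhere (the point (m, s) = (1, 3) is irrelevant:
the curvature is constant).
The requested Gaussian curvature is K = -1.0000.

-1.0000


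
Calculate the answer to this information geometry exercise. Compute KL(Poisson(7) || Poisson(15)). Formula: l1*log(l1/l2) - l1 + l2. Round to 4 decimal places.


KL divergence for Poisson:
KL = l1*log(l1/l2) - l1 + l2.
l1 = 7, l2 = 15.
log(7/15) = -0.76214.
l1*log(l1/l2) = 7 * -0.76214 = -5.33498.
KL = -5.33498 - 7 + 15 = 2.6650

2.6650


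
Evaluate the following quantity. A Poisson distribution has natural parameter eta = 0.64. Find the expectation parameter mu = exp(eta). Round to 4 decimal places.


Expectation parameter for Poisson exponential family:
mu = exp(eta).
eta = 0.64.
mu = exp(0.64) = 1.8965

1.8965


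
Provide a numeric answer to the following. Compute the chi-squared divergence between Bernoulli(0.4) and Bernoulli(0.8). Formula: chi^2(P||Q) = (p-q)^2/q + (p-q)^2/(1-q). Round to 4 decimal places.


Chi-squared divergence between Bernoulli distributions:
chi^2 = (p-q)^2/q + (p-q)^2/(1-q).
p = 0.4, q = 0.8, p-q = -0.4.
(p-q)^2 = 0.16.
term1 = 0.16/0.8 = 0.2.
term2 = 0.16/0.2 = 0.8.
chi^2 = 0.2 + 0.8 = 1.0000

1.0000


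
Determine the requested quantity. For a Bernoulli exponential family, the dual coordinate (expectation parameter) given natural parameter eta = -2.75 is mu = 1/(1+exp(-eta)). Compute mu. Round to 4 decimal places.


Dual coordinate (expectation parameter) for Bernoulli:
mu = 1/(1+exp(-eta)).
eta = -2.75.
exp(-eta) = exp(2.75) = 15.642632.
mu = 1/(1+15.642632) = 0.0601

0.0601


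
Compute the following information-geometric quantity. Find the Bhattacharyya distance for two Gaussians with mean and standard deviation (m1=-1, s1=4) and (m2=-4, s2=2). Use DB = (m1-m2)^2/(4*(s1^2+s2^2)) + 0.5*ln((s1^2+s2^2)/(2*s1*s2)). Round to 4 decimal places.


Bhattacharyya distance between two Gaussians:
DB = (m1-m2)^2/(4*(s1^2+s2^2)) + (1/2)*ln((s1^2+s2^2)/(2*s1*s2)).
(m1-m2)^2 = (3)^2 = 9.
s1^2+s2^2 = 16 + 4 = 20.
term1 = 9/80 = 0.1125.
term2 = 0.5*ln(20/16.0) = 0.111572.
DB = 0.1125 + 0.111572 = 0.2241

0.2241


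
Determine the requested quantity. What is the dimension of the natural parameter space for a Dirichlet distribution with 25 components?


Exponential family dimension calculation:
Dirichlet with 25 components has 25 natural parameters.

25


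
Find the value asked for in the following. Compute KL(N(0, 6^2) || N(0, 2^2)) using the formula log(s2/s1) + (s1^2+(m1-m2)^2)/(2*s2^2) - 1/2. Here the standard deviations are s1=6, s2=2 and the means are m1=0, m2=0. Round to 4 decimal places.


KL divergence between normal distributions:
KL = log(s2/s1) + (s1^2 + (m1-m2)^2)/(2*s2^2) - 1/2.
log(2/6) = -1.098612.
(6^2 + (0-0)^2)/(2*2^2) = (36 + 0)/8 = 4.5.
KL = -1.098612 + 4.5 - 0.5 = 2.9014

2.9014


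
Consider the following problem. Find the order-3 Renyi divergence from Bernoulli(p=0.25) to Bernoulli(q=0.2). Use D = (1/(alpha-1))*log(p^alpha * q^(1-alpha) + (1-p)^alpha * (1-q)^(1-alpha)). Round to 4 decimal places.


Renyi divergence of order alpha between Bernoulli distributions:
D = (1/(alpha-1))*log(p^alpha * q^(1-alpha) + (1-p)^alpha * (1-q)^(1-alpha)).
alpha = 3, p = 0.25, q = 0.2.
p^alpha * q^(1-alpha) = 0.25^3 * 0.2^-2 = 0.390625.
(1-p)^alpha * (1-q)^(1-alpha) = 0.75^3 * 0.8^-2 = 0.65918.
sum = 0.390625 + 0.65918 = 1.049805.
D = (1/2)*log(1.049805) = 0.0243

0.0243


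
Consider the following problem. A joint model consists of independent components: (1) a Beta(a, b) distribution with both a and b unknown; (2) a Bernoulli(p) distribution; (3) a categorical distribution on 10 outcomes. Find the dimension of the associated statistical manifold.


The dimension of a statistical manifold equals the number of free
(independent) real parameters of the model. For a product of independent
blocks the parameter counts add.
- Beta (a, b): 2.
- Bernoulli (p): 1.
- categorical on 10 outcomes (probabilities sum to 1): 10-1 = 9.
Total = 2 + 1 + 9 = 12.
Dimension = 12

12


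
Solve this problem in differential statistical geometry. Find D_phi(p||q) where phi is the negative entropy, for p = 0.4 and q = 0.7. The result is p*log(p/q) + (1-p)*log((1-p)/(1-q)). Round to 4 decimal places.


Bregman divergence with negative entropy generator:
D = p*log(p/q) + (1-p)*log((1-p)/(1-q)).
p = 0.4, q = 0.7.
p*log(p/q) = 0.4*log(0.4/0.7) = -0.223846.
(1-p)*log((1-p)/(1-q)) = 0.6*log(0.6/0.3) = 0.415888.
D = -0.223846 + 0.415888 = 0.1920

0.1920


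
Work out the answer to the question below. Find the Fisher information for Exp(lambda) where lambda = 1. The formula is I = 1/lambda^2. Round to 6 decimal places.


Fisher information for exponential: I(lambda) = 1/lambda^2.
lambda = 1, lambda^2 = 1.
I = 1/1 = 1.000000

1.000000


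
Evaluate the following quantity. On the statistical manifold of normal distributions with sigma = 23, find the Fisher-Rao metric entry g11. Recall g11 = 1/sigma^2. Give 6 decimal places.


For the 2-parameter normal family, the Fisher metric has:
  g11 = 1/sigma^2, g22 = 2/sigma^2.
sigma = 23, sigma^2 = 529.
g11 = 0.001890

0.001890


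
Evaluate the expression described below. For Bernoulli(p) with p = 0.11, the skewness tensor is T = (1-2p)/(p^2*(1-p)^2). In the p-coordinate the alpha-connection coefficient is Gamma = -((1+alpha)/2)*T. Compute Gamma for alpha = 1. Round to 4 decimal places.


Skewness (Amari-Chentsov) tensor: T = (1-2p)/(p^2*(1-p)^2).
p = 0.11, 1-2p = 0.78, p^2 = 0.0121, (1-p)^2 = 0.7921.
T = 0.78/(0.0121 * 0.7921) = 81.382161.
In the p-coordinate, Gamma^(alpha) = Gamma^(0) - (alpha/2)*T with Gamma^(0) = (1/2)*g'(p) = -T/2,
so Gamma^(alpha) = -((1+alpha)/2)*T.
alpha = 1, -(1+alpha)/2 = -1.0.
Gamma = -1.0 * 81.382161 = -81.3822

-81.3822


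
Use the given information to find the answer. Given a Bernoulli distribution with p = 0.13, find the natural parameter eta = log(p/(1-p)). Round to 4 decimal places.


Natural parameter for Bernoulli: eta = log(p/(1-p)).
p = 0.13, 1-p = 0.87.
p/(1-p) = 0.149425.
eta = log(0.149425) = -1.9010

-1.9010


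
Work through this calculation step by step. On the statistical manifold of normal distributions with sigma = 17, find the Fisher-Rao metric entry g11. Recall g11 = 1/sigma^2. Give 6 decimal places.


For the 2-parameter normal family, the Fisher metric has:
  g11 = 1/sigma^2, g22 = 2/sigma^2.
sigma = 17, sigma^2 = 289.
g11 = 0.003460

0.003460


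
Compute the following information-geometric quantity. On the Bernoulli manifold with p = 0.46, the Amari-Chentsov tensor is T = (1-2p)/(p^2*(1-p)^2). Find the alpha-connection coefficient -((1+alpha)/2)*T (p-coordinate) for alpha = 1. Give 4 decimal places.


Skewness (Amari-Chentsov) tensor: T = (1-2p)/(p^2*(1-p)^2).
p = 0.46, 1-2p = 0.08, p^2 = 0.2116, (1-p)^2 = 0.2916.
T = 0.08/(0.2116 * 0.2916) = 1.296543.
In the p-coordinate, Gamma^(alpha) = Gamma^(0) - (alpha/2)*T with Gamma^(0) = (1/2)*g'(p) = -T/2,
so Gamma^(alpha) = -((1+alpha)/2)*T.
alpha = 1, -(1+alpha)/2 = -1.0.
Gamma = -1.0 * 1.296543 = -1.2965

-1.2965


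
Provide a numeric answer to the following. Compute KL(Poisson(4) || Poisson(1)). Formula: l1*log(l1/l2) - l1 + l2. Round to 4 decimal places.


KL divergence for Poisson:
KL = l1*log(l1/l2) - l1 + l2.
l1 = 4, l2 = 1.
log(4/1) = 1.386294.
l1*log(l1/l2) = 4 * 1.386294 = 5.545177.
KL = 5.545177 - 4 + 1 = 2.5452

2.5452


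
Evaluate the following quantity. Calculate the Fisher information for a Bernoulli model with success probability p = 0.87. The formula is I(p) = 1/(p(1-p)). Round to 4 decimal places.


For Bernoulli(p), Fisher information is I(p) = 1/(p*(1-p)).
p = 0.87, 1-p = 0.13.
p*(1-p) = 0.1131.
I(p) = 1/0.1131 = 8.8417

8.8417


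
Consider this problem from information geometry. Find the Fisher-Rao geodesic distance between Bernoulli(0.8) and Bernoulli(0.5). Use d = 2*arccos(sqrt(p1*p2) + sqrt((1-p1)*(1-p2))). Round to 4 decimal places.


Geodesic distance on Bernoulli manifold:
d(p1,p2) = 2*arccos(sqrt(p1*p2) + sqrt((1-p1)*(1-p2))).
sqrt(p1*p2) = sqrt(0.8*0.5) = 0.632456.
sqrt((1-p1)*(1-p2)) = sqrt(0.2*0.5) = 0.316228.
arg = 0.632456 + 0.316228 = 0.948683.
d = 2*arccos(0.948683) = 0.6435

0.6435


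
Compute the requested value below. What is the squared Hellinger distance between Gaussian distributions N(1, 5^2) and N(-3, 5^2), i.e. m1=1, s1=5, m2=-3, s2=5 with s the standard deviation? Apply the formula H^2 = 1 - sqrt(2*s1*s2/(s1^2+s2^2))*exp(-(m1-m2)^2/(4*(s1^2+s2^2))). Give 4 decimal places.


Squared Hellinger distance for Gaussians:
H^2 = 1 - sqrt(2*s1*s2/(s1^2+s2^2)) * exp(-(m1-m2)^2/(4*(s1^2+s2^2))).
s1^2 = 25, s2^2 = 25, s1^2+s2^2 = 50.
sqrt(2*5*5/(50)) = 1.0.
(m1-m2)^2 = (4)^2 = 16.
exp(-16/(4*50)) = exp(-0.08) = 0.923116.
H^2 = 1 - 1.0*0.923116 = 0.0769

0.0769


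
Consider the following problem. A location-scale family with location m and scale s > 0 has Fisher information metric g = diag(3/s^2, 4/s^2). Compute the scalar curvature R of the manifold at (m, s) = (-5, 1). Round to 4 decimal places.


The metric has the form g = (A dm^2 + B ds^2)/s^2 with A = 3, B = 4.
Substitute u = sqrt(A/B)*m: g = B*(du^2 + ds^2)/s^2, i.e. B times the
Poincare upper half-plane metric, which has constant Gaussian curvature -1.
Scaling a 2D metric by a constant c divides the Gaussian curvature by c,
so K = -1/B = -1/(4) = -0.2500 everywhere (the point (m, s) = (-5, 1) is irrelevant:
the curvature is constant).
Scalar curvature in dimension 2: R = 2K = -2/(4) = -0.5000.

-0.5000


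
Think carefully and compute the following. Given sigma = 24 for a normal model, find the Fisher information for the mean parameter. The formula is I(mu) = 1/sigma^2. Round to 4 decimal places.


The Fisher information for the mean of a normal distribution is I(mu) = 1/sigma^2.
sigma = 24, so sigma^2 = 576.
I(mu) = 1/576 = 0.0017

0.0017


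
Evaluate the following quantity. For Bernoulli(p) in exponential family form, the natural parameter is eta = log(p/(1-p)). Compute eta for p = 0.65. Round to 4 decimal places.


Natural parameter for Bernoulli: eta = log(p/(1-p)).
p = 0.65, 1-p = 0.35.
p/(1-p) = 1.857143.
eta = log(1.857143) = 0.6190

0.6190


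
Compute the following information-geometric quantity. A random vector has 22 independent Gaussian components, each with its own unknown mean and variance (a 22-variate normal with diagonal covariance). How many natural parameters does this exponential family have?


Exponential family dimension calculation:
Each univariate normal has two natural parameters (mu/sigma^2 and -1/(2 sigma^2)).
With 22 independent components, dim = 2 * 22 = 44.

44


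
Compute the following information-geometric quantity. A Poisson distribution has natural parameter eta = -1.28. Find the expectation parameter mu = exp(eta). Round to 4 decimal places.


Expectation parameter for Poisson exponential family:
mu = exp(eta).
eta = -1.28.
mu = exp(-1.28) = 0.2780

0.2780


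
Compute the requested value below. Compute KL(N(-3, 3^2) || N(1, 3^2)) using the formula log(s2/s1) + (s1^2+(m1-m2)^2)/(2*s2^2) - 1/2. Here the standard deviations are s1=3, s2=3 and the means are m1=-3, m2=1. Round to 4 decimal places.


KL divergence between normal distributions:
KL = log(s2/s1) + (s1^2 + (m1-m2)^2)/(2*s2^2) - 1/2.
log(3/3) = 0.0.
(3^2 + (-3-1)^2)/(2*3^2) = (9 + 16)/18 = 1.388889.
KL = 0.0 + 1.388889 - 0.5 = 0.8889

0.8889


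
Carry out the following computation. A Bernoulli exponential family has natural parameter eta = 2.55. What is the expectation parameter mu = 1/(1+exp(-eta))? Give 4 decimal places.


Dual coordinate (expectation parameter) for Bernoulli:
mu = 1/(1+exp(-eta)).
eta = 2.55.
exp(-eta) = exp(-2.55) = 0.078082.
mu = 1/(1+0.078082) = 0.9276

0.9276


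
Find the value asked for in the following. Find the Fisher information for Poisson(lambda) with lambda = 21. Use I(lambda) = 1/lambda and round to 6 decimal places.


Fisher information for Poisson: I(lambda) = 1/lambda.
lambda = 21.
I(lambda) = 1/21 = 0.047619

0.047619


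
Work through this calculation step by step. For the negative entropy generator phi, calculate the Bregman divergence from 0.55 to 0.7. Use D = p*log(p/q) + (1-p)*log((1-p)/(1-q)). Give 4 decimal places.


Bregman divergence with negative entropy generator:
D = p*log(p/q) + (1-p)*log((1-p)/(1-q)).
p = 0.55, q = 0.7.
p*log(p/q) = 0.55*log(0.55/0.7) = -0.132639.
(1-p)*log((1-p)/(1-q)) = 0.45*log(0.45/0.3) = 0.182459.
D = -0.132639 + 0.182459 = 0.0498

0.0498


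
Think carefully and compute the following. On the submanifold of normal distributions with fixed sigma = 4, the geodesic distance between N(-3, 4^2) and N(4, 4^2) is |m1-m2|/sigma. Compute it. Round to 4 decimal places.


On the fixed-variance normal subfamily, geodesic distance = |m1-m2|/sigma.
|-3 - 4| = 7.
sigma = 4.
d = 7/4 = 1.7500

1.7500


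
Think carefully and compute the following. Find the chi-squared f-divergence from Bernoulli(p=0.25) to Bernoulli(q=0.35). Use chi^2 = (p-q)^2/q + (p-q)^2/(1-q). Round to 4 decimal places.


Chi-squared divergence between Bernoulli distributions:
chi^2 = (p-q)^2/q + (p-q)^2/(1-q).
p = 0.25, q = 0.35, p-q = -0.1.
(p-q)^2 = 0.01.
term1 = 0.01/0.35 = 0.028571.
term2 = 0.01/0.65 = 0.015385.
chi^2 = 0.028571 + 0.015385 = 0.0440

0.0440


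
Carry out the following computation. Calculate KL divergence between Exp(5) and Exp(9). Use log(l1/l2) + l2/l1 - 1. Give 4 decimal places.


KL divergence for exponential family:
KL = log(l1/l2) + l2/l1 - 1.
log(5/9) = -0.587787.
9/5 = 1.8.
KL = -0.587787 + 1.8 - 1 = 0.2122

0.2122


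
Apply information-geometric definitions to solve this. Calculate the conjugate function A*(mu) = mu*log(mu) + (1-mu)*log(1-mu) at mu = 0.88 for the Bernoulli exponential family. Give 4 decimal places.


Legendre transform for Bernoulli:
A*(mu) = mu*log(mu) + (1-mu)*log(1-mu).
mu = 0.88, 1-mu = 0.12.
mu*log(mu) = 0.88*log(0.88) = -0.112493.
(1-mu)*log(1-mu) = 0.12*log(0.12) = -0.254432.
A* = -0.112493 + -0.254432 = -0.3669

-0.3669


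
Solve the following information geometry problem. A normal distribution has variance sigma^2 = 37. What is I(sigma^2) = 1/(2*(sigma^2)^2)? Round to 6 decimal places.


Fisher information for variance: I(sigma^2) = 1/(2*sigma^4).
sigma^2 = 37, so sigma^4 = 1369.
I = 1/(2*1369) = 1/2738 = 0.000365

0.000365


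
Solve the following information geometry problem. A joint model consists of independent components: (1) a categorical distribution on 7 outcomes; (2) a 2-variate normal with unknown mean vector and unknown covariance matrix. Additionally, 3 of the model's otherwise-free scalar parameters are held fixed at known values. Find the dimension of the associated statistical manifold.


The dimension of a statistical manifold equals the number of free
(independent) real parameters of the model. For a product of independent
blocks the parameter counts add.
- categorical on 7 outcomes (probabilities sum to 1): 7-1 = 6.
- 2-variate normal: 2 (mean) + 2*3/2 = 3 (symmetric covariance) = 5.
Total = 6 + 5 = 11.
3 parameter(s) fixed at known values: 11 - 3 = 8.
Dimension = 8

8


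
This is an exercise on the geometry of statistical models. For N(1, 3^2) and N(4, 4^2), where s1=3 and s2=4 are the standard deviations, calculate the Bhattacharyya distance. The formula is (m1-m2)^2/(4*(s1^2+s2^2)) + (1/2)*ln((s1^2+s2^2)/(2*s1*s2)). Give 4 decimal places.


Bhattacharyya distance between two Gaussians:
DB = (m1-m2)^2/(4*(s1^2+s2^2)) + (1/2)*ln((s1^2+s2^2)/(2*s1*s2)).
(m1-m2)^2 = (-3)^2 = 9.
s1^2+s2^2 = 9 + 16 = 25.
term1 = 9/100 = 0.09.
term2 = 0.5*ln(25/24.0) = 0.020411.
DB = 0.09 + 0.020411 = 0.1104

0.1104


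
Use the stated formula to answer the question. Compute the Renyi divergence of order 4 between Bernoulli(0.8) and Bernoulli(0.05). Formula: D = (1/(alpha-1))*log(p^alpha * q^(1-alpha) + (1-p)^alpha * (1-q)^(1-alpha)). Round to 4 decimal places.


Renyi divergence of order alpha between Bernoulli distributions:
D = (1/(alpha-1))*log(p^alpha * q^(1-alpha) + (1-p)^alpha * (1-q)^(1-alpha)).
alpha = 4, p = 0.8, q = 0.05.
p^alpha * q^(1-alpha) = 0.8^4 * 0.05^-3 = 3276.8.
(1-p)^alpha * (1-q)^(1-alpha) = 0.2^4 * 0.95^-3 = 0.001866.
sum = 3276.8 + 0.001866 = 3276.801866.
D = (1/3)*log(3276.801866) = 2.6982

2.6982


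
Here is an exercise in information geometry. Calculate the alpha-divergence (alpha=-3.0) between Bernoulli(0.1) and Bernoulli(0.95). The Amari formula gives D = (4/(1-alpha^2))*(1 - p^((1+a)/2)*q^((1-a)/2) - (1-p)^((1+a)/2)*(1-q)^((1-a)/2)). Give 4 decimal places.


Amari alpha-divergence:
D = (4/(1-alpha^2))*(1 - p^((1+a)/2)*q^((1-a)/2) - (1-p)^((1+a)/2)*(1-q)^((1-a)/2)).
alpha = -3.0, p = 0.1, q = 0.95.
e1 = (1+alpha)/2 = -1.0, e2 = (1-alpha)/2 = 2.0.
t1 = p^e1 * q^e2 = 0.1^-1.0 * 0.95^2.0 = 9.025.
t2 = (1-p)^e1 * (1-q)^e2 = 0.9^-1.0 * 0.05^2.0 = 0.002778.
4/(1-alpha^2) = -0.5.
D = -0.5*(1 - 9.025 - 0.002778) = 4.0139

4.0139


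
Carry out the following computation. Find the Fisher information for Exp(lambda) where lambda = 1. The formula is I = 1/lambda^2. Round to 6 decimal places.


Fisher information for exponential: I(lambda) = 1/lambda^2.
lambda = 1, lambda^2 = 1.
I = 1/1 = 1.000000

1.000000


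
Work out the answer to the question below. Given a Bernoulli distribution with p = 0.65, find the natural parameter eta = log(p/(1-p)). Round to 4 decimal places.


Natural parameter for Bernoulli: eta = log(p/(1-p)).
p = 0.65, 1-p = 0.35.
p/(1-p) = 1.857143.
eta = log(1.857143) = 0.6190

0.6190


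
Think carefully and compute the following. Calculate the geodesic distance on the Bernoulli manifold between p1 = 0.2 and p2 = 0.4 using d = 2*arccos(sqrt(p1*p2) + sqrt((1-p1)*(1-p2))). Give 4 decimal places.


Geodesic distance on Bernoulli manifold:
d(p1,p2) = 2*arccos(sqrt(p1*p2) + sqrt((1-p1)*(1-p2))).
sqrt(p1*p2) = sqrt(0.2*0.4) = 0.282843.
sqrt((1-p1)*(1-p2)) = sqrt(0.8*0.6) = 0.69282.
arg = 0.282843 + 0.69282 = 0.975663.
d = 2*arccos(0.975663) = 0.4421

0.4421


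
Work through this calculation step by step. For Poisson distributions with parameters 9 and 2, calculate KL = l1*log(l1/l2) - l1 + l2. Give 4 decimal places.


KL divergence for Poisson:
KL = l1*log(l1/l2) - l1 + l2.
l1 = 9, l2 = 2.
log(9/2) = 1.504077.
l1*log(l1/l2) = 9 * 1.504077 = 13.536697.
KL = 13.536697 - 9 + 2 = 6.5367

6.5367


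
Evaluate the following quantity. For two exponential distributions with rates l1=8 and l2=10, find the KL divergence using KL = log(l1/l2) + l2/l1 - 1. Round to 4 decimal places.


KL divergence for exponential family:
KL = log(l1/l2) + l2/l1 - 1.
log(8/10) = -0.223144.
10/8 = 1.25.
KL = -0.223144 + 1.25 - 1 = 0.0269

0.0269


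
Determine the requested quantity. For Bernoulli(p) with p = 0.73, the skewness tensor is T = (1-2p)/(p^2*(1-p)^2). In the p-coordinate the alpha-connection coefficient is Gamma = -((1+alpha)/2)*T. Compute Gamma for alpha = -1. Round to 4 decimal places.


Skewness (Amari-Chentsov) tensor: T = (1-2p)/(p^2*(1-p)^2).
p = 0.73, 1-2p = -0.46, p^2 = 0.5329, (1-p)^2 = 0.0729.
T = -0.46/(0.5329 * 0.0729) = -11.840896.
In the p-coordinate, Gamma^(alpha) = Gamma^(0) - (alpha/2)*T with Gamma^(0) = (1/2)*g'(p) = -T/2,
so Gamma^(alpha) = -((1+alpha)/2)*T.
alpha = -1, -(1+alpha)/2 = 0.0.
Gamma = 0.0 * -11.840896 = 0.0000

0.0000


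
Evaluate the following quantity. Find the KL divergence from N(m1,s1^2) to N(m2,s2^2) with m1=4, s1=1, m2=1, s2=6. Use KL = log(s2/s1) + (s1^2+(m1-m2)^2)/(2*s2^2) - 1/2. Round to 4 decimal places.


KL divergence between normal distributions:
KL = log(s2/s1) + (s1^2 + (m1-m2)^2)/(2*s2^2) - 1/2.
log(6/1) = 1.791759.
(1^2 + (4-1)^2)/(2*6^2) = (1 + 9)/72 = 0.138889.
KL = 1.791759 + 0.138889 - 0.5 = 1.4306

1.4306


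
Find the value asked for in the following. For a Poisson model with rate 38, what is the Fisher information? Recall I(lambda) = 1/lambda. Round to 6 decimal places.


Fisher information for Poisson: I(lambda) = 1/lambda.
lambda = 38.
I(lambda) = 1/38 = 0.026316

0.026316


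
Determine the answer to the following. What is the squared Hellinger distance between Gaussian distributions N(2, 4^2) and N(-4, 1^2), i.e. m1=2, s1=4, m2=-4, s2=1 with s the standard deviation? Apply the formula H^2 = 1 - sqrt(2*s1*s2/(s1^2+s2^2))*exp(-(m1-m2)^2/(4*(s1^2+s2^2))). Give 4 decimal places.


Squared Hellinger distance for Gaussians:
H^2 = 1 - sqrt(2*s1*s2/(s1^2+s2^2)) * exp(-(m1-m2)^2/(4*(s1^2+s2^2))).
s1^2 = 16, s2^2 = 1, s1^2+s2^2 = 17.
sqrt(2*4*1/(17)) = 0.685994.
(m1-m2)^2 = (6)^2 = 36.
exp(-36/(4*17)) = exp(-0.529412) = 0.588951.
H^2 = 1 - 0.685994*0.588951 = 0.5960

0.5960


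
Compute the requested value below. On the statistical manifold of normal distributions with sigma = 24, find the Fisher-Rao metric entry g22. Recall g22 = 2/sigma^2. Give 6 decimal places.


For the 2-parameter normal family, the Fisher metric has:
  g11 = 1/sigma^2, g22 = 2/sigma^2.
sigma = 24, sigma^2 = 576.
g22 = 0.003472

0.003472


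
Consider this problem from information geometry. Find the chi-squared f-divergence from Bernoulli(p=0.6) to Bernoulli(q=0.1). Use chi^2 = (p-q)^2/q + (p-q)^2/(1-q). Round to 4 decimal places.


Chi-squared divergence between Bernoulli distributions:
chi^2 = (p-q)^2/q + (p-q)^2/(1-q).
p = 0.6, q = 0.1, p-q = 0.5.
(p-q)^2 = 0.25.
term1 = 0.25/0.1 = 2.5.
term2 = 0.25/0.9 = 0.277778.
chi^2 = 2.5 + 0.277778 = 2.7778

2.7778


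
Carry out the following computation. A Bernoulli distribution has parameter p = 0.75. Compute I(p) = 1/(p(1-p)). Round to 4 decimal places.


For Bernoulli(p), Fisher information is I(p) = 1/(p*(1-p)).
p = 0.75, 1-p = 0.25.
p*(1-p) = 0.1875.
I(p) = 1/0.1875 = 5.3333

5.3333


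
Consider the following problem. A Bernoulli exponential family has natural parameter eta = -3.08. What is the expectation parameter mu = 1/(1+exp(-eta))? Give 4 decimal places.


Dual coordinate (expectation parameter) for Bernoulli:
mu = 1/(1+exp(-eta)).
eta = -3.08.
exp(-eta) = exp(3.08) = 21.758402.
mu = 1/(1+21.758402) = 0.0439

0.0439


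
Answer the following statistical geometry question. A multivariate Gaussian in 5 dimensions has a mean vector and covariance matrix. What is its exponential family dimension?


Exponential family dimension calculation:
For 5-dim MVN: mean has 5 params, covariance has 5*6/2 = 15 unique entries.
Total dim = 5 + 15 = 20.

20


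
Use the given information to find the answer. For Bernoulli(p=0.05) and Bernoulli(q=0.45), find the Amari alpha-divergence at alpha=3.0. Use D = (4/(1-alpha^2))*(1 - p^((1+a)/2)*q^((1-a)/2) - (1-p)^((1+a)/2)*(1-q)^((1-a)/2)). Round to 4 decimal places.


Amari alpha-divergence:
D = (4/(1-alpha^2))*(1 - p^((1+a)/2)*q^((1-a)/2) - (1-p)^((1+a)/2)*(1-q)^((1-a)/2)).
alpha = 3.0, p = 0.05, q = 0.45.
e1 = (1+alpha)/2 = 2.0, e2 = (1-alpha)/2 = -1.0.
t1 = p^e1 * q^e2 = 0.05^2.0 * 0.45^-1.0 = 0.005556.
t2 = (1-p)^e1 * (1-q)^e2 = 0.95^2.0 * 0.55^-1.0 = 1.640909.
4/(1-alpha^2) = -0.5.
D = -0.5*(1 - 0.005556 - 1.640909) = 0.3232

0.3232


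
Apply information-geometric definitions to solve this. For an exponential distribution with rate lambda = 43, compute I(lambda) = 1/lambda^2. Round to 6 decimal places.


Fisher information for exponential: I(lambda) = 1/lambda^2.
lambda = 43, lambda^2 = 1849.
I = 1/1849 = 0.000541

0.000541


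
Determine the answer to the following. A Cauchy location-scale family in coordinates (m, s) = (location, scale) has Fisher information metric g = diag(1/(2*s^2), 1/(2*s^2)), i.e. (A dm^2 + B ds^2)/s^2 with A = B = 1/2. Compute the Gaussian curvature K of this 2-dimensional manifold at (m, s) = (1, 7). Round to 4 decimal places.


The metric has the form g = (A dm^2 + B ds^2)/s^2 with A = 1/2, B = 1/2.
Substitute u = sqrt(A/B)*m: g = B*(du^2 + ds^2)/s^2, i.e. B times the
Poincare upper half-plane metric, which has constant Gaussian curvature -1.
Scaling a 2D metric by a constant c divides the Gaussian curvature by c,
so K = -1/B = -1/(1/2) = -2.0000 everywhere (the point (m, s) = (1, 7) is irrelevant:
the curvature is constant).
The requested Gaussian curvature is K = -2.0000.

-2.0000


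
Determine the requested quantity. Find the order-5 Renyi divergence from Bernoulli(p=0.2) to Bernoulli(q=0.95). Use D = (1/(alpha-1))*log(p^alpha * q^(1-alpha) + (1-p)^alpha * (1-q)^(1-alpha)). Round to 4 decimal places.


Renyi divergence of order alpha between Bernoulli distributions:
D = (1/(alpha-1))*log(p^alpha * q^(1-alpha) + (1-p)^alpha * (1-q)^(1-alpha)).
alpha = 5, p = 0.2, q = 0.95.
p^alpha * q^(1-alpha) = 0.2^5 * 0.95^-4 = 0.000393.
(1-p)^alpha * (1-q)^(1-alpha) = 0.8^5 * 0.05^-4 = 52428.8.
sum = 0.000393 + 52428.8 = 52428.800393.
D = (1/4)*log(52428.800393) = 2.7168

2.7168


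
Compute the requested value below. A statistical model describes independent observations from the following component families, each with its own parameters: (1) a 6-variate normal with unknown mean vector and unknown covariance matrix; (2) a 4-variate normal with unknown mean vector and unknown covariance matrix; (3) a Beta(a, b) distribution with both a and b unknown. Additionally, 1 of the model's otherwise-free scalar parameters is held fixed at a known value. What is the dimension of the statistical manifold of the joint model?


The dimension of a statistical manifold equals the number of free
(independent) real parameters of the model. For a product of independent
blocks the parameter counts add.
- 6-variate normal: 6 (mean) + 6*7/2 = 21 (symmetric covariance) = 27.
- 4-variate normal: 4 (mean) + 4*5/2 = 10 (symmetric covariance) = 14.
- Beta (a, b): 2.
Total = 27 + 14 + 2 = 43.
1 parameter(s) fixed at known values: 43 - 1 = 42.
Dimension = 42

42


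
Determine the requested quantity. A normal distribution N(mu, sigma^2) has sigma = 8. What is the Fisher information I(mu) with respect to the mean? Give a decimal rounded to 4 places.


The Fisher information for the mean of a normal distribution is I(mu) = 1/sigma^2.
sigma = 8, so sigma^2 = 64.
I(mu) = 1/64 = 0.0156

0.0156


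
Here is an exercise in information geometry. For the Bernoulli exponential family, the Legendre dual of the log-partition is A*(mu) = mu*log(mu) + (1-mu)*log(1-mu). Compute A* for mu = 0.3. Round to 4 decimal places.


Legendre transform for Bernoulli:
A*(mu) = mu*log(mu) + (1-mu)*log(1-mu).
mu = 0.3, 1-mu = 0.7.
mu*log(mu) = 0.3*log(0.3) = -0.361192.
(1-mu)*log(1-mu) = 0.7*log(0.7) = -0.249672.
A* = -0.361192 + -0.249672 = -0.6109

-0.6109


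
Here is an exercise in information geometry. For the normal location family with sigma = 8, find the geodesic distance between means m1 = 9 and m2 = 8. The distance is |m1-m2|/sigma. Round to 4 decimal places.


On the fixed-variance normal subfamily, geodesic distance = |m1-m2|/sigma.
|9 - 8| = 1.
sigma = 8.
d = 1/8 = 0.1250

0.1250


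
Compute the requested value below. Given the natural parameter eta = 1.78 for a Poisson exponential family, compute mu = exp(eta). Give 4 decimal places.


Expectation parameter for Poisson exponential family:
mu = exp(eta).
eta = 1.78.
mu = exp(1.78) = 5.9299

5.9299


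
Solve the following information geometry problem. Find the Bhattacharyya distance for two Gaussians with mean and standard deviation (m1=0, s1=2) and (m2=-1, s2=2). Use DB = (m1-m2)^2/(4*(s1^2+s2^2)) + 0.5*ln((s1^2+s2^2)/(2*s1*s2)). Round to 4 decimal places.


Bhattacharyya distance between two Gaussians:
DB = (m1-m2)^2/(4*(s1^2+s2^2)) + (1/2)*ln((s1^2+s2^2)/(2*s1*s2)).
(m1-m2)^2 = (1)^2 = 1.
s1^2+s2^2 = 4 + 4 = 8.
term1 = 1/32 = 0.03125.
term2 = 0.5*ln(8/8.0) = 0.0.
DB = 0.03125 + 0.0 = 0.0313

0.0313


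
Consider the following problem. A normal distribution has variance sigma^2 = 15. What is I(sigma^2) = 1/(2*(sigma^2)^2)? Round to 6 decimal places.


Fisher information for variance: I(sigma^2) = 1/(2*sigma^4).
sigma^2 = 15, so sigma^4 = 225.
I = 1/(2*225) = 1/450 = 0.002222

0.002222


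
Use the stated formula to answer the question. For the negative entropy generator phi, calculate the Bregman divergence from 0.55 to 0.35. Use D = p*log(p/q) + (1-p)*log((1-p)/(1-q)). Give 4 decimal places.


Bregman divergence with negative entropy generator:
D = p*log(p/q) + (1-p)*log((1-p)/(1-q)).
p = 0.55, q = 0.35.
p*log(p/q) = 0.55*log(0.55/0.35) = 0.248592.
(1-p)*log((1-p)/(1-q)) = 0.45*log(0.45/0.65) = -0.165476.
D = 0.248592 + -0.165476 = 0.0831

0.0831


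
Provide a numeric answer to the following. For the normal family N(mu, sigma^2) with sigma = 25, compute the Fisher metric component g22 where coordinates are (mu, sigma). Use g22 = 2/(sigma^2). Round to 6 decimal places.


For the 2-parameter normal family, the Fisher metric has:
  g11 = 1/sigma^2, g22 = 2/sigma^2.
sigma = 25, sigma^2 = 625.
g22 = 0.003200

0.003200


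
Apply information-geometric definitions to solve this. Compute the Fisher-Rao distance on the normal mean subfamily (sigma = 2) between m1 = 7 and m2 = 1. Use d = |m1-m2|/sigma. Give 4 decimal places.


On the fixed-variance normal subfamily, geodesic distance = |m1-m2|/sigma.
|7 - 1| = 6.
sigma = 2.
d = 6/2 = 3.0000

3.0000


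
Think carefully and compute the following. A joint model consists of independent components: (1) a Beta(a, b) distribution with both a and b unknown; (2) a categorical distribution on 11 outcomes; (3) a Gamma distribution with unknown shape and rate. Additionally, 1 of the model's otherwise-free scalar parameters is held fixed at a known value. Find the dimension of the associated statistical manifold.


The dimension of a statistical manifold equals the number of free
(independent) real parameters of the model. For a product of independent
blocks the parameter counts add.
- Beta (a, b): 2.
- categorical on 11 outcomes (probabilities sum to 1): 11-1 = 10.
- Gamma (shape, rate): 2.
Total = 2 + 10 + 2 = 14.
1 parameter(s) fixed at known values: 14 - 1 = 13.
Dimension = 13

13


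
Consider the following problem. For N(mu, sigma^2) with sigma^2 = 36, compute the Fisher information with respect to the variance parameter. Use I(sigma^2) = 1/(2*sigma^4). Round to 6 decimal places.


Fisher information for variance: I(sigma^2) = 1/(2*sigma^4).
sigma^2 = 36, so sigma^4 = 1296.
I = 1/(2*1296) = 1/2592 = 0.000386

0.000386


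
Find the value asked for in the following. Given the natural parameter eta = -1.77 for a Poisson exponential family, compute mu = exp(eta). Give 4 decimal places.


Expectation parameter for Poisson exponential family:
mu = exp(eta).
eta = -1.77.
mu = exp(-1.77) = 0.1703

0.1703


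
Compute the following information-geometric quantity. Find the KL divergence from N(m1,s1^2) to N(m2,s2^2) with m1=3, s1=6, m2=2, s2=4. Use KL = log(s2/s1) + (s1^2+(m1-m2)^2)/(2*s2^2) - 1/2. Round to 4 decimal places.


KL divergence between normal distributions:
KL = log(s2/s1) + (s1^2 + (m1-m2)^2)/(2*s2^2) - 1/2.
log(4/6) = -0.405465.
(6^2 + (3-2)^2)/(2*4^2) = (36 + 1)/32 = 1.15625.
KL = -0.405465 + 1.15625 - 0.5 = 0.2508

0.2508


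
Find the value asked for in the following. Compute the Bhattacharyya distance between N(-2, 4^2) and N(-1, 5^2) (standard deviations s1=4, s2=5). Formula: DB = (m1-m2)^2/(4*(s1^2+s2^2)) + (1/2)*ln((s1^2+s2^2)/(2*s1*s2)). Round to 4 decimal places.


Bhattacharyya distance between two Gaussians:
DB = (m1-m2)^2/(4*(s1^2+s2^2)) + (1/2)*ln((s1^2+s2^2)/(2*s1*s2)).
(m1-m2)^2 = (-1)^2 = 1.
s1^2+s2^2 = 16 + 25 = 41.
term1 = 1/164 = 0.006098.
term2 = 0.5*ln(41/40.0) = 0.012346.
DB = 0.006098 + 0.012346 = 0.0184

0.0184


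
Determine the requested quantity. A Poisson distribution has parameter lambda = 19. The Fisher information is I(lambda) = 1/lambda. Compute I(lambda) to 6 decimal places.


Fisher information for Poisson: I(lambda) = 1/lambda.
lambda = 19.
I(lambda) = 1/19 = 0.052632

0.052632


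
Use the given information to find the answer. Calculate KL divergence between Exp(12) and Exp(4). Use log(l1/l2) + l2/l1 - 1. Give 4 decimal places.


KL divergence for exponential family:
KL = log(l1/l2) + l2/l1 - 1.
log(12/4) = 1.098612.
4/12 = 0.333333.
KL = 1.098612 + 0.333333 - 1 = 0.4319

0.4319


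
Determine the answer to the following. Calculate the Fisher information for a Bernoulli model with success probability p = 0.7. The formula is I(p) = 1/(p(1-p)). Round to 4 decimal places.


For Bernoulli(p), Fisher information is I(p) = 1/(p*(1-p)).
p = 0.7, 1-p = 0.3.
p*(1-p) = 0.21.
I(p) = 1/0.21 = 4.7619

4.7619


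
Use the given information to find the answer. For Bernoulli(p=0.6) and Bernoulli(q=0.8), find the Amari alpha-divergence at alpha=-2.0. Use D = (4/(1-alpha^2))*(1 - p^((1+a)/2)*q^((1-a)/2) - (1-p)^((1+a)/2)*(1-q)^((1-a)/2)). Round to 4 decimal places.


Amari alpha-divergence:
D = (4/(1-alpha^2))*(1 - p^((1+a)/2)*q^((1-a)/2) - (1-p)^((1+a)/2)*(1-q)^((1-a)/2)).
alpha = -2.0, p = 0.6, q = 0.8.
e1 = (1+alpha)/2 = -0.5, e2 = (1-alpha)/2 = 1.5.
t1 = p^e1 * q^e2 = 0.6^-0.5 * 0.8^1.5 = 0.92376.
t2 = (1-p)^e1 * (1-q)^e2 = 0.4^-0.5 * 0.2^1.5 = 0.141421.
4/(1-alpha^2) = -1.333333.
D = -1.333333*(1 - 0.92376 - 0.141421) = 0.0869

0.0869


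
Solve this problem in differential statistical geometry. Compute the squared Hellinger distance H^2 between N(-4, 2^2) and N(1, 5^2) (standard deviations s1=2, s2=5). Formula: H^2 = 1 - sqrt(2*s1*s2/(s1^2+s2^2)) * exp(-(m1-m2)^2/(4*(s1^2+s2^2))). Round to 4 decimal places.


Squared Hellinger distance for Gaussians:
H^2 = 1 - sqrt(2*s1*s2/(s1^2+s2^2)) * exp(-(m1-m2)^2/(4*(s1^2+s2^2))).
s1^2 = 4, s2^2 = 25, s1^2+s2^2 = 29.
sqrt(2*2*5/(29)) = 0.830455.
(m1-m2)^2 = (-5)^2 = 25.
exp(-25/(4*29)) = exp(-0.215517) = 0.806124.
H^2 = 1 - 0.830455*0.806124 = 0.3306

0.3306


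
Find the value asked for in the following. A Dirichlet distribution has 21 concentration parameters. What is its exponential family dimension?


Exponential family dimension calculation:
Dirichlet with 21 components has 21 natural parameters.

21


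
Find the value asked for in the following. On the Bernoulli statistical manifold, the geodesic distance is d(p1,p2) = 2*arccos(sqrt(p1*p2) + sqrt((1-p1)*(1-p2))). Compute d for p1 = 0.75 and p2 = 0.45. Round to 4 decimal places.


Geodesic distance on Bernoulli manifold:
d(p1,p2) = 2*arccos(sqrt(p1*p2) + sqrt((1-p1)*(1-p2))).
sqrt(p1*p2) = sqrt(0.75*0.45) = 0.580948.
sqrt((1-p1)*(1-p2)) = sqrt(0.25*0.55) = 0.37081.
arg = 0.580948 + 0.37081 = 0.951757.
d = 2*arccos(0.951757) = 0.6238

0.6238


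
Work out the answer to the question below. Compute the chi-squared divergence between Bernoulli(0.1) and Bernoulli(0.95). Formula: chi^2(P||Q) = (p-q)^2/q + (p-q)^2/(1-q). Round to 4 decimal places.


Chi-squared divergence between Bernoulli distributions:
chi^2 = (p-q)^2/q + (p-q)^2/(1-q).
p = 0.1, q = 0.95, p-q = -0.85.
(p-q)^2 = 0.7225.
term1 = 0.7225/0.95 = 0.760526.
term2 = 0.7225/0.05 = 14.45.
chi^2 = 0.760526 + 14.45 = 15.2105

15.2105


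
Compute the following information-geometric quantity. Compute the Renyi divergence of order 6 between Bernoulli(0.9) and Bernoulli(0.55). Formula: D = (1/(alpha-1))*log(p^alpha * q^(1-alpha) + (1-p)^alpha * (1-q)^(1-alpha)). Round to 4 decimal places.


Renyi divergence of order alpha between Bernoulli distributions:
D = (1/(alpha-1))*log(p^alpha * q^(1-alpha) + (1-p)^alpha * (1-q)^(1-alpha)).
alpha = 6, p = 0.9, q = 0.55.
p^alpha * q^(1-alpha) = 0.9^6 * 0.55^-5 = 10.559458.
(1-p)^alpha * (1-q)^(1-alpha) = 0.1^6 * 0.45^-5 = 5.4e-05.
sum = 10.559458 + 5.4e-05 = 10.559512.
D = (1/5)*log(10.559512) = 0.4714

0.4714


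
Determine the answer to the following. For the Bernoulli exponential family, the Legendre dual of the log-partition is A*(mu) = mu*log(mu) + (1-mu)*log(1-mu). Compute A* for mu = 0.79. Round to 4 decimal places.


Legendre transform for Bernoulli:
A*(mu) = mu*log(mu) + (1-mu)*log(1-mu).
mu = 0.79, 1-mu = 0.21.
mu*log(mu) = 0.79*log(0.79) = -0.186221.
(1-mu)*log(1-mu) = 0.21*log(0.21) = -0.327736.
A* = -0.186221 + -0.327736 = -0.5140

-0.5140


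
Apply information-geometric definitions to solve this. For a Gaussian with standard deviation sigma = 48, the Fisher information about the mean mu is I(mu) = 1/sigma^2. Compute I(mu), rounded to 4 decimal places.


The Fisher information for the mean of a normal distribution is I(mu) = 1/sigma^2.
sigma = 48, so sigma^2 = 2304.
I(mu) = 1/2304 = 0.0004

0.0004


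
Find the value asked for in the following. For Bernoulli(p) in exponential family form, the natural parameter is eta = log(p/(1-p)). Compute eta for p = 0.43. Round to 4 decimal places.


Natural parameter for Bernoulli: eta = log(p/(1-p)).
p = 0.43, 1-p = 0.57.
p/(1-p) = 0.754386.
eta = log(0.754386) = -0.2819

-0.2819


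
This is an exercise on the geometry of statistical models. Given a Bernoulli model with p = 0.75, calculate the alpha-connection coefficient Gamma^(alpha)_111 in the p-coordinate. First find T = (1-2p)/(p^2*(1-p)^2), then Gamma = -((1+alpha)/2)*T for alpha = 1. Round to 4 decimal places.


Skewness (Amari-Chentsov) tensor: T = (1-2p)/(p^2*(1-p)^2).
p = 0.75, 1-2p = -0.5, p^2 = 0.5625, (1-p)^2 = 0.0625.
T = -0.5/(0.5625 * 0.0625) = -14.222222.
In the p-coordinate, Gamma^(alpha) = Gamma^(0) - (alpha/2)*T with Gamma^(0) = (1/2)*g'(p) = -T/2,
so Gamma^(alpha) = -((1+alpha)/2)*T.
alpha = 1, -(1+alpha)/2 = -1.0.
Gamma = -1.0 * -14.222222 = 14.2222

14.2222


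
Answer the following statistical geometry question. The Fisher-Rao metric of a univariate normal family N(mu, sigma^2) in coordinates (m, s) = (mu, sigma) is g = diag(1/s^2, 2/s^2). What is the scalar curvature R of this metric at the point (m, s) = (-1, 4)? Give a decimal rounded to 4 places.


The metric has the form g = (A dm^2 + B ds^2)/s^2 with A = 1, B = 2.
Substitute u = sqrt(A/B)*m: g = B*(du^2 + ds^2)/s^2, i.e. B times the
Poincare upper half-plane metric, which has constant Gaussian curvature -1.
Scaling a 2D metric by a constant c divides the Gaussian curvature by c,
so K = -1/B = -1/(2) = -0.5000 everywhere (the point (m, s) = (-1, 4) is irrelevant:
the curvature is constant).
Scalar curvature in dimension 2: R = 2K = -2/(2) = -1.0000.

-1.0000


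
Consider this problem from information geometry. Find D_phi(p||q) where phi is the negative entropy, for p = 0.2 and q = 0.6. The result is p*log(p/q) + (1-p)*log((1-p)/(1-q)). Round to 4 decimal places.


Bregman divergence with negative entropy generator:
D = p*log(p/q) + (1-p)*log((1-p)/(1-q)).
p = 0.2, q = 0.6.
p*log(p/q) = 0.2*log(0.2/0.6) = -0.219722.
(1-p)*log((1-p)/(1-q)) = 0.8*log(0.8/0.4) = 0.554518.
D = -0.219722 + 0.554518 = 0.3348

0.3348


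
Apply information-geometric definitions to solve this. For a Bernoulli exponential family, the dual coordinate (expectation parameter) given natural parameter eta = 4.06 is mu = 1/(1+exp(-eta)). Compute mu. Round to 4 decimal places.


Dual coordinate (expectation parameter) for Bernoulli:
mu = 1/(1+exp(-eta)).
eta = 4.06.
exp(-eta) = exp(-4.06) = 0.017249.
mu = 1/(1+0.017249) = 0.9830

0.9830
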